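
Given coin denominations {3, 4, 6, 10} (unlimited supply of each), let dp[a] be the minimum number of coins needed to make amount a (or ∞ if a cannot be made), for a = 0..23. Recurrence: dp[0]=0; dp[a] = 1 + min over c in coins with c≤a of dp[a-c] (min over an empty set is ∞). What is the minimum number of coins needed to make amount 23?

 a  0  1  2  3  4  5  6  7  8  9 10 11 12 13 14 15 16 17 18 19 20 21 22 23
dp  0  -  -  1  1  -  1  2  2  2  1  3  2  2  2  3  2  3  3  3  2  4  3  3
(- denotes ∞ / unreachable)

3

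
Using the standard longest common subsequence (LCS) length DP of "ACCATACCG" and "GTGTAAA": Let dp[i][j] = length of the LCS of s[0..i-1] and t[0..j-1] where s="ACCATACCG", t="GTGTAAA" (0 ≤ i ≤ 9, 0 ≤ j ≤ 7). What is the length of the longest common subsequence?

3

   ''  G  T  G  T  A  A  A
''  0  0  0  0  0  0  0  0
 A  0  0  0  0  0  1  1  1
 C  0  0  0  0  0  1  1  1
 C  0  0  0  0  0  1  1  1
 A  0  0  0  0  0  1  2  2
 T  0  0  1  1  1  1  2  2
 A  0  0  1  1  1  2  2  3
 C  0  0  1  1  1  2  2  3
 C  0  0  1  1  1  2  2  3
 G  0  1  1  2  2  2  2  3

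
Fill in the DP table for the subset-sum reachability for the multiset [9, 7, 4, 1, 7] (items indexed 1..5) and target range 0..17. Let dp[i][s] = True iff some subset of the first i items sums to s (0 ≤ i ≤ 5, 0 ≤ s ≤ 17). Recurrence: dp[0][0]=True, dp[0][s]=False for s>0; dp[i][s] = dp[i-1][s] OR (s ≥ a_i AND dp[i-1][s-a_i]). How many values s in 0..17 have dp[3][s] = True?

7

i\s   0   1   2   3   4   5   6   7   8   9  10  11  12  13  14  15  16  17
  0   T   F   F   F   F   F   F   F   F   F   F   F   F   F   F   F   F   F
  1   T   F   F   F   F   F   F   F   F   T   F   F   F   F   F   F   F   F
  2   T   F   F   F   F   F   F   T   F   T   F   F   F   F   F   F   T   F
  3   T   F   F   F   T   F   F   T   F   T   F   T   F   T   F   F   T   F
  4   T   T   F   F   T   T   F   T   T   T   T   T   T   T   T   F   T   T
  5   T   T   F   F   T   T   F   T   T   T   T   T   T   T   T   T   T   T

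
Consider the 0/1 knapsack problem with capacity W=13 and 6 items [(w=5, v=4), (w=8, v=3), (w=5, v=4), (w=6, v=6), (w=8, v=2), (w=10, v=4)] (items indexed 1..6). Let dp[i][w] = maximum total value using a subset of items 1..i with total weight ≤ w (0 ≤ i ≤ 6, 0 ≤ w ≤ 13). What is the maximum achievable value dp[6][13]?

10

i\w   0   1   2   3   4   5   6   7   8   9  10  11  12  13
  0   0   0   0   0   0   0   0   0   0   0   0   0   0   0
  1   0   0   0   0   0   4   4   4   4   4   4   4   4   4
  2   0   0   0   0   0   4   4   4   4   4   4   4   4   7
  3   0   0   0   0   0   4   4   4   4   4   8   8   8   8
  4   0   0   0   0   0   4   6   6   6   6   8  10  10  10
  5   0   0   0   0   0   4   6   6   6   6   8  10  10  10
  6   0   0   0   0   0   4   6   6   6   6   8  10  10  10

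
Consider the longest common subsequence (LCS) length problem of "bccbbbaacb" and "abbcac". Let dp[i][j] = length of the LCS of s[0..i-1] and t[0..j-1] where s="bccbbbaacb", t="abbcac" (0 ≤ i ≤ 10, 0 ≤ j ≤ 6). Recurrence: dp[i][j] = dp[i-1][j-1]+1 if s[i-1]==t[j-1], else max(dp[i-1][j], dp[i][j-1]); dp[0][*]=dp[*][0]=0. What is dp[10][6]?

   ''  a  b  b  c  a  c
''  0  0  0  0  0  0  0
 b  0  0  1  1  1  1  1
 c  0  0  1  1  2  2  2
 c  0  0  1  1  2  2  3
 b  0  0  1  2  2  2  3
 b  0  0  1  2  2  2  3
 b  0  0  1  2  2  2  3
 a  0  1  1  2  2  3  3
 a  0  1  1  2  2  3  3
 c  0  1  1  2  3  3  4
 b  0  1  2  2  3  3  4

4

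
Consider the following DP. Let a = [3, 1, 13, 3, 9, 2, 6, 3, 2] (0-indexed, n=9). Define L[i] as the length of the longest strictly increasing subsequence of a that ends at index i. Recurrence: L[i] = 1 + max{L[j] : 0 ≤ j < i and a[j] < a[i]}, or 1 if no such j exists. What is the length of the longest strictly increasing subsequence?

3

   i    0    1    2    3    4    5    6    7    8
a[i]    3    1   13    3    9    2    6    3    2
L[i]    1    1    2    2    3    2    3    3    2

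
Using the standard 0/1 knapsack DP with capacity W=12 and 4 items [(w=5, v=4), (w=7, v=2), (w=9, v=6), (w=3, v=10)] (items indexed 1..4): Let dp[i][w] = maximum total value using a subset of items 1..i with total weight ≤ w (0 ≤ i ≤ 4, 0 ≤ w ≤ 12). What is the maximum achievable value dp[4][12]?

i\w   0   1   2   3   4   5   6   7   8   9  10  11  12
  0   0   0   0   0   0   0   0   0   0   0   0   0   0
  1   0   0   0   0   0   4   4   4   4   4   4   4   4
  2   0   0   0   0   0   4   4   4   4   4   4   4   6
  3   0   0   0   0   0   4   4   4   4   6   6   6   6
  4   0   0   0  10  10  10  10  10  14  14  14  14  16

16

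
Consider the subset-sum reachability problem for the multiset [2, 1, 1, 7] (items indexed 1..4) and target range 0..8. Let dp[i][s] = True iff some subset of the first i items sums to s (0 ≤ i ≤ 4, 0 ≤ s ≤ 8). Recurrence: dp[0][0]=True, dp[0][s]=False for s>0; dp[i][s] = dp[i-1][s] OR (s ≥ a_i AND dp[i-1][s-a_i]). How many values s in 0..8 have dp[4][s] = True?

7

i\s   0   1   2   3   4   5   6   7   8
  0   T   F   F   F   F   F   F   F   F
  1   T   F   T   F   F   F   F   F   F
  2   T   T   T   T   F   F   F   F   F
  3   T   T   T   T   T   F   F   F   F
  4   T   T   T   T   T   F   F   T   T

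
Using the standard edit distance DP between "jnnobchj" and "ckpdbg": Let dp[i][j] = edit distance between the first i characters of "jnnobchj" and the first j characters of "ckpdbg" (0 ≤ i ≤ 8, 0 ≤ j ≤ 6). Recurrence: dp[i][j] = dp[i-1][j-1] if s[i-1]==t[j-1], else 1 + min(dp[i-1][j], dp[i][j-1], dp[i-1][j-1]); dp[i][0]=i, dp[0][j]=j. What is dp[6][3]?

   ''  c  k  p  d  b  g
''  0  1  2  3  4  5  6
 j  1  1  2  3  4  5  6
 n  2  2  2  3  4  5  6
 n  3  3  3  3  4  5  6
 o  4  4  4  4  4  5  6
 b  5  5  5  5  5  4  5
 c  6  5  6  6  6  5  5
 h  7  6  6  7  7  6  6
 j  8  7  7  7  8  7  7

6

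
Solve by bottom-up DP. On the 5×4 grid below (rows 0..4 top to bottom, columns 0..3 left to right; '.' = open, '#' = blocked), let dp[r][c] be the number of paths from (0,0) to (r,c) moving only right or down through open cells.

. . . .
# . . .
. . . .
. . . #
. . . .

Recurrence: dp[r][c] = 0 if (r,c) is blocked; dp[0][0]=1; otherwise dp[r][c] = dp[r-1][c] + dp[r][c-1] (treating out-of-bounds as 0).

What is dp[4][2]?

5

r\c   0   1   2   3
  0   1   1   1   1
  1   0   1   2   3
  2   0   1   3   6
  3   0   1   4   0
  4   0   1   5   5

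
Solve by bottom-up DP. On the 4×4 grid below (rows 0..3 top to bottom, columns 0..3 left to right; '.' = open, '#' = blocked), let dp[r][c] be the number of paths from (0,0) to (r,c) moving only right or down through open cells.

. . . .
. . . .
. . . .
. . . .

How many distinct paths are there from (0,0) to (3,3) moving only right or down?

r\c   0   1   2   3
  0   1   1   1   1
  1   1   2   3   4
  2   1   3   6  10
  3   1   4  10  20

20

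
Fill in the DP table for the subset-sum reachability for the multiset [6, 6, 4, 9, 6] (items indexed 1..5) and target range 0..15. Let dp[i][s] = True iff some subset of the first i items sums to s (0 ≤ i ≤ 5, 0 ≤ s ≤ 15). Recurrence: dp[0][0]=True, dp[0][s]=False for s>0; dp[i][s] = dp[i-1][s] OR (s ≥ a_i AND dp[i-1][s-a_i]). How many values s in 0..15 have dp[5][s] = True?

8

i\s   0   1   2   3   4   5   6   7   8   9  10  11  12  13  14  15
  0   T   F   F   F   F   F   F   F   F   F   F   F   F   F   F   F
  1   T   F   F   F   F   F   T   F   F   F   F   F   F   F   F   F
  2   T   F   F   F   F   F   T   F   F   F   F   F   T   F   F   F
  3   T   F   F   F   T   F   T   F   F   F   T   F   T   F   F   F
  4   T   F   F   F   T   F   T   F   F   T   T   F   T   T   F   T
  5   T   F   F   F   T   F   T   F   F   T   T   F   T   T   F   T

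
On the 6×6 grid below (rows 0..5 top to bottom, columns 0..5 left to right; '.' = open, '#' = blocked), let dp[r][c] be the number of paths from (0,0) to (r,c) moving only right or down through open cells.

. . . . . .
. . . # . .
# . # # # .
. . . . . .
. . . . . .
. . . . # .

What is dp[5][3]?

r\c   0   1   2   3   4   5
  0   1   1   1   1   1   1
  1   1   2   3   0   1   2
  2   0   2   0   0   0   2
  3   0   2   2   2   2   4
  4   0   2   4   6   8  12
  5   0   2   6  12   0  12

12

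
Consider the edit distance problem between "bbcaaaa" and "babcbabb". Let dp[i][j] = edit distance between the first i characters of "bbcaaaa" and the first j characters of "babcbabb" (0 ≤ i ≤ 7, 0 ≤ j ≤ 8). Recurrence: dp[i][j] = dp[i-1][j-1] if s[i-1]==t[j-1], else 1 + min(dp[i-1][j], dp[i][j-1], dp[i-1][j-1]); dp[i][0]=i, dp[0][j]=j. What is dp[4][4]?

2

   ''  b  a  b  c  b  a  b  b
''  0  1  2  3  4  5  6  7  8
 b  1  0  1  2  3  4  5  6  7
 b  2  1  1  1  2  3  4  5  6
 c  3  2  2  2  1  2  3  4  5
 a  4  3  2  3  2  2  2  3  4
 a  5  4  3  3  3  3  2  3  4
 a  6  5  4  4  4  4  3  3  4
 a  7  6  5  5  5  5  4  4  4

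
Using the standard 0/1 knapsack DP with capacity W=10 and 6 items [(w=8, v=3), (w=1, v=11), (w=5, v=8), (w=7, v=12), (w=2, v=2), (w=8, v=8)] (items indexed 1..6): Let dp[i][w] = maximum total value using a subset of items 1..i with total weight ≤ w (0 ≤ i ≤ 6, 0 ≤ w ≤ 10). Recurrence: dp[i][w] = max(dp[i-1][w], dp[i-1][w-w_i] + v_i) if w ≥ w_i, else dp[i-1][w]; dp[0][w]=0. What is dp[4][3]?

11

i\w   0   1   2   3   4   5   6   7   8   9  10
  0   0   0   0   0   0   0   0   0   0   0   0
  1   0   0   0   0   0   0   0   0   3   3   3
  2   0  11  11  11  11  11  11  11  11  14  14
  3   0  11  11  11  11  11  19  19  19  19  19
  4   0  11  11  11  11  11  19  19  23  23  23
  5   0  11  11  13  13  13  19  19  23  23  25
  6   0  11  11  13  13  13  19  19  23  23  25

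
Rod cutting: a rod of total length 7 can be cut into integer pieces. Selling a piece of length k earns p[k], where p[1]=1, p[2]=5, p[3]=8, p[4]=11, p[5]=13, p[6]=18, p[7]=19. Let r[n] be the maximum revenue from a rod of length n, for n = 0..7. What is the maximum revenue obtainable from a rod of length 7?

19

   n    0    1    2    3    4    5    6    7
r[n]    0    1    5    8   11   13   18   19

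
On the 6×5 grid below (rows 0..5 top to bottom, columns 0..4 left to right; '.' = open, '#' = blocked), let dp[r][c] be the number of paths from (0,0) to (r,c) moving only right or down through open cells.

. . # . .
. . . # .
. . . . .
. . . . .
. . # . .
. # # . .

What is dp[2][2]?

5

r\c   0   1   2   3   4
  0   1   1   0   0   0
  1   1   2   2   0   0
  2   1   3   5   5   5
  3   1   4   9  14  19
  4   1   5   0  14  33
  5   1   0   0  14  47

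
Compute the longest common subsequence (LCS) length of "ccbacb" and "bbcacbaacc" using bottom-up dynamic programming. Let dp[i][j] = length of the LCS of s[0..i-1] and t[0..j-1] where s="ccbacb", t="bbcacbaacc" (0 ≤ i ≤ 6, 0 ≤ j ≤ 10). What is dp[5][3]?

   ''  b  b  c  a  c  b  a  a  c  c
''  0  0  0  0  0  0  0  0  0  0  0
 c  0  0  0  1  1  1  1  1  1  1  1
 c  0  0  0  1  1  2  2  2  2  2  2
 b  0  1  1  1  1  2  3  3  3  3  3
 a  0  1  1  1  2  2  3  4  4  4  4
 c  0  1  1  2  2  3  3  4  4  5  5
 b  0  1  2  2  2  3  4  4  4  5  5

2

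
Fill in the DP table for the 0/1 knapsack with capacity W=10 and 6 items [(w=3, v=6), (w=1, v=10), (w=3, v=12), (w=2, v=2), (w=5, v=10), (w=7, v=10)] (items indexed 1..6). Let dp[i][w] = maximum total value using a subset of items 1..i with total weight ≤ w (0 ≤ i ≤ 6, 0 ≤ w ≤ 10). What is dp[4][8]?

i\w   0   1   2   3   4   5   6   7   8   9  10
  0   0   0   0   0   0   0   0   0   0   0   0
  1   0   0   0   6   6   6   6   6   6   6   6
  2   0  10  10  10  16  16  16  16  16  16  16
  3   0  10  10  12  22  22  22  28  28  28  28
  4   0  10  10  12  22  22  24  28  28  30  30
  5   0  10  10  12  22  22  24  28  28  32  32
  6   0  10  10  12  22  22  24  28  28  32  32

28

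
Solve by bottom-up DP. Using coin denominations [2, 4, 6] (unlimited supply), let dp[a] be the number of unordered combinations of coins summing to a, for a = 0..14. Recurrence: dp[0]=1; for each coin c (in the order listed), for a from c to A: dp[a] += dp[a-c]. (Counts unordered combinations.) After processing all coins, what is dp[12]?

7

after  coin     0     1     2     3     4     5     6     7     8     9    10    11    12    13    14
          2     1     0     1     0     1     0     1     0     1     0     1     0     1     0     1
          4     1     0     1     0     2     0     2     0     3     0     3     0     4     0     4
          6     1     0     1     0     2     0     3     0     4     0     5     0     7     0     8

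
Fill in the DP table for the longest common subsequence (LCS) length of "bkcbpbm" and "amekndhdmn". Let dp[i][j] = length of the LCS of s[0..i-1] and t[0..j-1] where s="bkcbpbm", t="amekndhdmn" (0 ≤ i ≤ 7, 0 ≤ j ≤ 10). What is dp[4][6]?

1

   ''  a  m  e  k  n  d  h  d  m  n
''  0  0  0  0  0  0  0  0  0  0  0
 b  0  0  0  0  0  0  0  0  0  0  0
 k  0  0  0  0  1  1  1  1  1  1  1
 c  0  0  0  0  1  1  1  1  1  1  1
 b  0  0  0  0  1  1  1  1  1  1  1
 p  0  0  0  0  1  1  1  1  1  1  1
 b  0  0  0  0  1  1  1  1  1  1  1
 m  0  0  1  1  1  1  1  1  1  2  2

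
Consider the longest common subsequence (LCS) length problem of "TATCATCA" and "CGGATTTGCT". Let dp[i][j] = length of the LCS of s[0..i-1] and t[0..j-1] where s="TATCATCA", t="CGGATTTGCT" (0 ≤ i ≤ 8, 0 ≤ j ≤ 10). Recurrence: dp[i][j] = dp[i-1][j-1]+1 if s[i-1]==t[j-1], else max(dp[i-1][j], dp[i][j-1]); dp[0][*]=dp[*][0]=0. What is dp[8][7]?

   ''  C  G  G  A  T  T  T  G  C  T
''  0  0  0  0  0  0  0  0  0  0  0
 T  0  0  0  0  0  1  1  1  1  1  1
 A  0  0  0  0  1  1  1  1  1  1  1
 T  0  0  0  0  1  2  2  2  2  2  2
 C  0  1  1  1  1  2  2  2  2  3  3
 A  0  1  1  1  2  2  2  2  2  3  3
 T  0  1  1  1  2  3  3  3  3  3  4
 C  0  1  1  1  2  3  3  3  3  4  4
 A  0  1  1  1  2  3  3  3  3  4  4

3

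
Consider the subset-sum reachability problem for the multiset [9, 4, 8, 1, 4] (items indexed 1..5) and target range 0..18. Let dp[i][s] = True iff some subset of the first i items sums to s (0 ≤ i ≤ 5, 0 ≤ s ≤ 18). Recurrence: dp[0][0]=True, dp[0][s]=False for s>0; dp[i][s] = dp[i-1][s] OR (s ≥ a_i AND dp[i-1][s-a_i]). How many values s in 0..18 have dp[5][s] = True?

13

i\s   0   1   2   3   4   5   6   7   8   9  10  11  12  13  14  15  16  17  18
  0   T   F   F   F   F   F   F   F   F   F   F   F   F   F   F   F   F   F   F
  1   T   F   F   F   F   F   F   F   F   T   F   F   F   F   F   F   F   F   F
  2   T   F   F   F   T   F   F   F   F   T   F   F   F   T   F   F   F   F   F
  3   T   F   F   F   T   F   F   F   T   T   F   F   T   T   F   F   F   T   F
  4   T   T   F   F   T   T   F   F   T   T   T   F   T   T   T   F   F   T   T
  5   T   T   F   F   T   T   F   F   T   T   T   F   T   T   T   F   T   T   T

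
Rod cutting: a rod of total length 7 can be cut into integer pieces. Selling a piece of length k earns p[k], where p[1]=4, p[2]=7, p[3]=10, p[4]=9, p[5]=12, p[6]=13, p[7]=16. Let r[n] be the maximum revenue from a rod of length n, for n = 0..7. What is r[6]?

24

   n    0    1    2    3    4    5    6    7
r[n]    0    4    8   12   16   20   24   28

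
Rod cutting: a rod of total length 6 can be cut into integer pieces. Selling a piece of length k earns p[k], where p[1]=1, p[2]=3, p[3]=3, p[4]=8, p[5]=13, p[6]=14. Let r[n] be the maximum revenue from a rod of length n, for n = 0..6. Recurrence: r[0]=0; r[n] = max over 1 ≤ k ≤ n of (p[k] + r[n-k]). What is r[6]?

14

   n    0    1    2    3    4    5    6
r[n]    0    1    3    4    8   13   14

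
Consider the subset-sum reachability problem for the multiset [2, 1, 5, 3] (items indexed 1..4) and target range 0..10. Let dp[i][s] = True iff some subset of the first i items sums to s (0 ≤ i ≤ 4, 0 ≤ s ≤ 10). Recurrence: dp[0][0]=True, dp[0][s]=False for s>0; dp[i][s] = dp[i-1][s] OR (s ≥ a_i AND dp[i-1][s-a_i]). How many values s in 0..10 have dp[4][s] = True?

i\s   0   1   2   3   4   5   6   7   8   9  10
  0   T   F   F   F   F   F   F   F   F   F   F
  1   T   F   T   F   F   F   F   F   F   F   F
  2   T   T   T   T   F   F   F   F   F   F   F
  3   T   T   T   T   F   T   T   T   T   F   F
  4   T   T   T   T   T   T   T   T   T   T   T

11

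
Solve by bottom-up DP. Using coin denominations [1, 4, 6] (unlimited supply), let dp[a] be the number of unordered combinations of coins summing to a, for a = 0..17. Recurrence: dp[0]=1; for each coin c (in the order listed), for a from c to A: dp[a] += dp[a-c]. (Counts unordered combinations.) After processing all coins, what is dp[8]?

after  coin     0     1     2     3     4     5     6     7     8     9    10    11    12    13    14    15    16    17
          1     1     1     1     1     1     1     1     1     1     1     1     1     1     1     1     1     1     1
          4     1     1     1     1     2     2     2     2     3     3     3     3     4     4     4     4     5     5
          6     1     1     1     1     2     2     3     3     4     4     5     5     7     7     8     8    10    10

4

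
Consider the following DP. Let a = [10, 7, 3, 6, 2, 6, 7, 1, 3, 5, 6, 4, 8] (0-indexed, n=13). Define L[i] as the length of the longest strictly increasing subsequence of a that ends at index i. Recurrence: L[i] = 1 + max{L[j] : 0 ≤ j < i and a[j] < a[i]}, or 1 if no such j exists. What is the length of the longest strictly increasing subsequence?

   i    0    1    2    3    4    5    6    7    8    9   10   11   12
a[i]   10    7    3    6    2    6    7    1    3    5    6    4    8
L[i]    1    1    1    2    1    2    3    1    2    3    4    3    5

5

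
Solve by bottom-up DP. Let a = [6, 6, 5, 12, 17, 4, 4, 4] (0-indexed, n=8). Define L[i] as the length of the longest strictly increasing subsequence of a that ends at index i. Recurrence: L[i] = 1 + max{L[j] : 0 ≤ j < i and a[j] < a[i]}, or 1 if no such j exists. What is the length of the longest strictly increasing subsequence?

   i    0    1    2    3    4    5    6    7
a[i]    6    6    5   12   17    4    4    4
L[i]    1    1    1    2    3    1    1    1

3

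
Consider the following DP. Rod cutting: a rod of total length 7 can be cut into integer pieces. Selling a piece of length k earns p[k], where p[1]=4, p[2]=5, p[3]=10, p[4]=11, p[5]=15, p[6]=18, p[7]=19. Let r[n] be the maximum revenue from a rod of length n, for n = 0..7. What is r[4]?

16

   n    0    1    2    3    4    5    6    7
r[n]    0    4    8   12   16   20   24   28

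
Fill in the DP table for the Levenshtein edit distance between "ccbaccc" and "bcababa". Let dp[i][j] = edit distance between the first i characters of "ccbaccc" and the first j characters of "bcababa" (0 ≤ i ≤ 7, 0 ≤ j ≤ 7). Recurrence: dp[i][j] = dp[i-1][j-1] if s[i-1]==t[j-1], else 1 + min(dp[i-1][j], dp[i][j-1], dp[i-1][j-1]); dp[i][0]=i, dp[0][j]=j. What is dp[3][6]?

   ''  b  c  a  b  a  b  a
''  0  1  2  3  4  5  6  7
 c  1  1  1  2  3  4  5  6
 c  2  2  1  2  3  4  5  6
 b  3  2  2  2  2  3  4  5
 a  4  3  3  2  3  2  3  4
 c  5  4  3  3  3  3  3  4
 c  6  5  4  4  4  4  4  4
 c  7  6  5  5  5  5  5  5

4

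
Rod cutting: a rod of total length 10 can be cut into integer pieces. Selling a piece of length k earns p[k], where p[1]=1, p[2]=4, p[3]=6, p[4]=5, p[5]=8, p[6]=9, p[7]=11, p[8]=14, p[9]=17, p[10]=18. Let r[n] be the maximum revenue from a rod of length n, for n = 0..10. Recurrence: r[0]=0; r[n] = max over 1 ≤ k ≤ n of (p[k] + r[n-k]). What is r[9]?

   n    0    1    2    3    4    5    6    7    8    9   10
r[n]    0    1    4    6    8   10   12   14   16   18   20

18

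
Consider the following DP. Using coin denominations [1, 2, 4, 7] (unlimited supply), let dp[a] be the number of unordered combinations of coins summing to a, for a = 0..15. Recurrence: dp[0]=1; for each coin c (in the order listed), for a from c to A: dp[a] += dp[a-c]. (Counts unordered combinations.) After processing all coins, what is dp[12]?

after  coin     0     1     2     3     4     5     6     7     8     9    10    11    12    13    14    15
          1     1     1     1     1     1     1     1     1     1     1     1     1     1     1     1     1
          2     1     1     2     2     3     3     4     4     5     5     6     6     7     7     8     8
          4     1     1     2     2     4     4     6     6     9     9    12    12    16    16    20    20
          7     1     1     2     2     4     4     6     7    10    11    14    16    20    22    27    30

20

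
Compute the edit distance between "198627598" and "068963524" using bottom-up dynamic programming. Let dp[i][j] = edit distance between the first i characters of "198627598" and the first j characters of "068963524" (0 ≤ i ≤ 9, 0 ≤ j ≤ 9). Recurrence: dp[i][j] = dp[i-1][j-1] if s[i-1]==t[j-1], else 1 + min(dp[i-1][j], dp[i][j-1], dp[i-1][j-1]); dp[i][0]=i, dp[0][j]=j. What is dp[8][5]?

7

   ''  0  6  8  9  6  3  5  2  4
''  0  1  2  3  4  5  6  7  8  9
 1  1  1  2  3  4  5  6  7  8  9
 9  2  2  2  3  3  4  5  6  7  8
 8  3  3  3  2  3  4  5  6  7  8
 6  4  4  3  3  3  3  4  5  6  7
 2  5  5  4  4  4  4  4  5  5  6
 7  6  6  5  5  5  5  5  5  6  6
 5  7  7  6  6  6  6  6  5  6  7
 9  8  8  7  7  6  7  7  6  6  7
 8  9  9  8  7  7  7  8  7  7  7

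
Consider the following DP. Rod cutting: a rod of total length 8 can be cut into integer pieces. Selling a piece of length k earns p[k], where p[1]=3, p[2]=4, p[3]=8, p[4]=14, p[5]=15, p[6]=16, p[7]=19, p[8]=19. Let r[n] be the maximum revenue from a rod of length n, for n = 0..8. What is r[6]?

20

   n    0    1    2    3    4    5    6    7    8
r[n]    0    3    6    9   14   17   20   23   28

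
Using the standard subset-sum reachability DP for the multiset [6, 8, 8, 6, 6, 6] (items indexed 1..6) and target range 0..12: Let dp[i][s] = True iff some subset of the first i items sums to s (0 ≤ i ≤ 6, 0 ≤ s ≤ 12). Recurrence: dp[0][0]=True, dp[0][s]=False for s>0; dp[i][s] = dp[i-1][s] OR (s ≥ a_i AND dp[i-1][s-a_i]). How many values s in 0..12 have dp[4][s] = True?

4

i\s   0   1   2   3   4   5   6   7   8   9  10  11  12
  0   T   F   F   F   F   F   F   F   F   F   F   F   F
  1   T   F   F   F   F   F   T   F   F   F   F   F   F
  2   T   F   F   F   F   F   T   F   T   F   F   F   F
  3   T   F   F   F   F   F   T   F   T   F   F   F   F
  4   T   F   F   F   F   F   T   F   T   F   F   F   T
  5   T   F   F   F   F   F   T   F   T   F   F   F   T
  6   T   F   F   F   F   F   T   F   T   F   F   F   T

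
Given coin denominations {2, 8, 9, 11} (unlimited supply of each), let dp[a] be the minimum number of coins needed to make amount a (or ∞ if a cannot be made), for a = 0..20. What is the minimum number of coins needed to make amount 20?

2

 a  0  1  2  3  4  5  6  7  8  9 10 11 12 13 14 15 16 17 18 19 20
dp  0  -  1  -  2  -  3  -  1  1  2  1  3  2  4  3  2  2  2  2  2
(- denotes ∞ / unreachable)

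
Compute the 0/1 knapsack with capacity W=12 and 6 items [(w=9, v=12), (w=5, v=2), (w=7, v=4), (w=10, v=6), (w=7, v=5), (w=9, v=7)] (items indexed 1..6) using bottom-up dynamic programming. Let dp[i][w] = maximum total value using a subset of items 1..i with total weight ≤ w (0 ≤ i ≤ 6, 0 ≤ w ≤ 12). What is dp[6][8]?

i\w   0   1   2   3   4   5   6   7   8   9  10  11  12
  0   0   0   0   0   0   0   0   0   0   0   0   0   0
  1   0   0   0   0   0   0   0   0   0  12  12  12  12
  2   0   0   0   0   0   2   2   2   2  12  12  12  12
  3   0   0   0   0   0   2   2   4   4  12  12  12  12
  4   0   0   0   0   0   2   2   4   4  12  12  12  12
  5   0   0   0   0   0   2   2   5   5  12  12  12  12
  6   0   0   0   0   0   2   2   5   5  12  12  12  12

5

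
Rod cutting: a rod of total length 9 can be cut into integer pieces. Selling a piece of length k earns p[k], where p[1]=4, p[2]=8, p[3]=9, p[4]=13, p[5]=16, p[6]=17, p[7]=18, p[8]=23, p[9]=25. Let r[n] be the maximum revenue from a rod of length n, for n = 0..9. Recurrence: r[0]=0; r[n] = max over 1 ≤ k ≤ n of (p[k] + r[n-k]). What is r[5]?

   n    0    1    2    3    4    5    6    7    8    9
r[n]    0    4    8   12   16   20   24   28   32   36

20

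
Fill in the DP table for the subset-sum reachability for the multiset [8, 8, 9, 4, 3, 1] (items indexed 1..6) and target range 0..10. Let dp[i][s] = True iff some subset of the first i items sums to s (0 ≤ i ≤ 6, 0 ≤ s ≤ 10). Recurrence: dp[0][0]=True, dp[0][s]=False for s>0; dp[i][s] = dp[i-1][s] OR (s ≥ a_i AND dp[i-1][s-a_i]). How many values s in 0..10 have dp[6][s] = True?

9

i\s   0   1   2   3   4   5   6   7   8   9  10
  0   T   F   F   F   F   F   F   F   F   F   F
  1   T   F   F   F   F   F   F   F   T   F   F
  2   T   F   F   F   F   F   F   F   T   F   F
  3   T   F   F   F   F   F   F   F   T   T   F
  4   T   F   F   F   T   F   F   F   T   T   F
  5   T   F   F   T   T   F   F   T   T   T   F
  6   T   T   F   T   T   T   F   T   T   T   T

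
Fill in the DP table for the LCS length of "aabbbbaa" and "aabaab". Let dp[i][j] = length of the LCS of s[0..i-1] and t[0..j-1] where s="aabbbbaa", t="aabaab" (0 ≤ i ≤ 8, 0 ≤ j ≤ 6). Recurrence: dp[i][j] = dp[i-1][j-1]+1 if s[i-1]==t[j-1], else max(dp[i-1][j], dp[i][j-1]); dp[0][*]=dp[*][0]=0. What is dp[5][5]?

3

   ''  a  a  b  a  a  b
''  0  0  0  0  0  0  0
 a  0  1  1  1  1  1  1
 a  0  1  2  2  2  2  2
 b  0  1  2  3  3  3  3
 b  0  1  2  3  3  3  4
 b  0  1  2  3  3  3  4
 b  0  1  2  3  3  3  4
 a  0  1  2  3  4  4  4
 a  0  1  2  3  4  5  5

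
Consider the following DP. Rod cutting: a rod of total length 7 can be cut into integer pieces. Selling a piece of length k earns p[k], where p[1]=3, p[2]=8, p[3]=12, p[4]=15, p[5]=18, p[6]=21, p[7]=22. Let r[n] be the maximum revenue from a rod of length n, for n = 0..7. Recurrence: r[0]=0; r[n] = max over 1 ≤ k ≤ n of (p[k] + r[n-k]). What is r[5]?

   n    0    1    2    3    4    5    6    7
r[n]    0    3    8   12   16   20   24   28

20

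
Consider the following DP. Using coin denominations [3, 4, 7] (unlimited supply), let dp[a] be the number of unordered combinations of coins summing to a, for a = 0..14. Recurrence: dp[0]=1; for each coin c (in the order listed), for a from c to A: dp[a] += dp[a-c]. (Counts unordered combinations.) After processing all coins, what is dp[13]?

after  coin     0     1     2     3     4     5     6     7     8     9    10    11    12    13    14
          3     1     0     0     1     0     0     1     0     0     1     0     0     1     0     0
          4     1     0     0     1     1     0     1     1     1     1     1     1     2     1     1
          7     1     0     0     1     1     0     1     2     1     1     2     2     2     2     3

2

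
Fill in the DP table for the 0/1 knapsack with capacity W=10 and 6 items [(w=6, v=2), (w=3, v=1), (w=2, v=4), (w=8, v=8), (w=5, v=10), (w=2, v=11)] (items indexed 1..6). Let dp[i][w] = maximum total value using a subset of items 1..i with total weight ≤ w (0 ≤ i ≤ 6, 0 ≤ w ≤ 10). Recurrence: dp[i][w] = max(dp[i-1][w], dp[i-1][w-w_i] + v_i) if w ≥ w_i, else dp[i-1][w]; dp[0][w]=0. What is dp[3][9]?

6

i\w   0   1   2   3   4   5   6   7   8   9  10
  0   0   0   0   0   0   0   0   0   0   0   0
  1   0   0   0   0   0   0   2   2   2   2   2
  2   0   0   0   1   1   1   2   2   2   3   3
  3   0   0   4   4   4   5   5   5   6   6   6
  4   0   0   4   4   4   5   5   5   8   8  12
  5   0   0   4   4   4  10  10  14  14  14  15
  6   0   0  11  11  15  15  15  21  21  25  25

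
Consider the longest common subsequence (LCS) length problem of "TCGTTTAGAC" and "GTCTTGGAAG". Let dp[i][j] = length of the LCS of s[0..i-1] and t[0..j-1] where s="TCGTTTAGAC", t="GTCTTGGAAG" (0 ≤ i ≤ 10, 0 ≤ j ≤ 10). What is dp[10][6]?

5

   ''  G  T  C  T  T  G  G  A  A  G
''  0  0  0  0  0  0  0  0  0  0  0
 T  0  0  1  1  1  1  1  1  1  1  1
 C  0  0  1  2  2  2  2  2  2  2  2
 G  0  1  1  2  2  2  3  3  3  3  3
 T  0  1  2  2  3  3  3  3  3  3  3
 T  0  1  2  2  3  4  4  4  4  4  4
 T  0  1  2  2  3  4  4  4  4  4  4
 A  0  1  2  2  3  4  4  4  5  5  5
 G  0  1  2  2  3  4  5  5  5  5  6
 A  0  1  2  2  3  4  5  5  6  6  6
 C  0  1  2  3  3  4  5  5  6  6  6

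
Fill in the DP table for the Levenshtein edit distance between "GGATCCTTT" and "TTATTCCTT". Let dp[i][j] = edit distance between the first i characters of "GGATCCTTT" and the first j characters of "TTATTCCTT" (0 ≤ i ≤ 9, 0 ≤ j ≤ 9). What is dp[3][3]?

   ''  T  T  A  T  T  C  C  T  T
''  0  1  2  3  4  5  6  7  8  9
 G  1  1  2  3  4  5  6  7  8  9
 G  2  2  2  3  4  5  6  7  8  9
 A  3  3  3  2  3  4  5  6  7  8
 T  4  3  3  3  2  3  4  5  6  7
 C  5  4  4  4  3  3  3  4  5  6
 C  6  5  5  5  4  4  3  3  4  5
 T  7  6  5  6  5  4  4  4  3  4
 T  8  7  6  6  6  5  5  5  4  3
 T  9  8  7  7  6  6  6  6  5  4

2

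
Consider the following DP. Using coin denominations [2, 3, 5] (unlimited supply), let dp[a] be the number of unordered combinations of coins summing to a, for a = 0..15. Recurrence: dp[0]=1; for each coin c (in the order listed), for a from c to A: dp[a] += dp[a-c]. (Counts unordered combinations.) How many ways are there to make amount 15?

after  coin     0     1     2     3     4     5     6     7     8     9    10    11    12    13    14    15
          2     1     0     1     0     1     0     1     0     1     0     1     0     1     0     1     0
          3     1     0     1     1     1     1     2     1     2     2     2     2     3     2     3     3
          5     1     0     1     1     1     2     2     2     3     3     4     4     5     5     6     7

7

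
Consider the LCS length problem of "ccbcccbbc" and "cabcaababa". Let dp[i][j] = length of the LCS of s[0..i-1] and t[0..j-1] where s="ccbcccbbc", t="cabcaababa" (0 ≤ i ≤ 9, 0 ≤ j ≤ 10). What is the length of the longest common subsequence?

   ''  c  a  b  c  a  a  b  a  b  a
''  0  0  0  0  0  0  0  0  0  0  0
 c  0  1  1  1  1  1  1  1  1  1  1
 c  0  1  1  1  2  2  2  2  2  2  2
 b  0  1  1  2  2  2  2  3  3  3  3
 c  0  1  1  2  3  3  3  3  3  3  3
 c  0  1  1  2  3  3  3  3  3  3  3
 c  0  1  1  2  3  3  3  3  3  3  3
 b  0  1  1  2  3  3  3  4  4  4  4
 b  0  1  1  2  3  3  3  4  4  5  5
 c  0  1  1  2  3  3  3  4  4  5  5

5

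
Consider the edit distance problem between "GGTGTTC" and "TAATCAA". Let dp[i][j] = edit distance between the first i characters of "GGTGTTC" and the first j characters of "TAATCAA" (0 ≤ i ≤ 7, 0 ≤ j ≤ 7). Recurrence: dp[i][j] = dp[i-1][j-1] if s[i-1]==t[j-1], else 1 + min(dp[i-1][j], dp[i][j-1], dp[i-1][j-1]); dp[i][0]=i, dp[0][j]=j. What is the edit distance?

6

   ''  T  A  A  T  C  A  A
''  0  1  2  3  4  5  6  7
 G  1  1  2  3  4  5  6  7
 G  2  2  2  3  4  5  6  7
 T  3  2  3  3  3  4  5  6
 G  4  3  3  4  4  4  5  6
 T  5  4  4  4  4  5  5  6
 T  6  5  5  5  4  5  6  6
 C  7  6  6  6  5  4  5  6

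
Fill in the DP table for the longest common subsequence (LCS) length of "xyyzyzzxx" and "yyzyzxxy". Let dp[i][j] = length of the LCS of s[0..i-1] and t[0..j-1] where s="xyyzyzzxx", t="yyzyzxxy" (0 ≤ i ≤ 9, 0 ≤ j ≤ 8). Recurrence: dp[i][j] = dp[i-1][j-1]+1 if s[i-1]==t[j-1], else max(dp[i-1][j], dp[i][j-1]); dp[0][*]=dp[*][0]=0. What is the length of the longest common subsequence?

7

   ''  y  y  z  y  z  x  x  y
''  0  0  0  0  0  0  0  0  0
 x  0  0  0  0  0  0  1  1  1
 y  0  1  1  1  1  1  1  1  2
 y  0  1  2  2  2  2  2  2  2
 z  0  1  2  3  3  3  3  3  3
 y  0  1  2  3  4  4  4  4  4
 z  0  1  2  3  4  5  5  5  5
 z  0  1  2  3  4  5  5  5  5
 x  0  1  2  3  4  5  6  6  6
 x  0  1  2  3  4  5  6  7  7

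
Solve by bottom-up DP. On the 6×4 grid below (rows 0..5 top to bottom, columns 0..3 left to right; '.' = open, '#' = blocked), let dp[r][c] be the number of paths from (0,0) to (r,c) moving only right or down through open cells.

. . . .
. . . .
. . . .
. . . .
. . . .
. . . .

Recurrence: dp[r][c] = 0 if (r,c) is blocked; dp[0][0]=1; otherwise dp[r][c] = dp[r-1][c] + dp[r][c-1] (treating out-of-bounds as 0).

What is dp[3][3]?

r\c   0   1   2   3
  0   1   1   1   1
  1   1   2   3   4
  2   1   3   6  10
  3   1   4  10  20
  4   1   5  15  35
  5   1   6  21  56

20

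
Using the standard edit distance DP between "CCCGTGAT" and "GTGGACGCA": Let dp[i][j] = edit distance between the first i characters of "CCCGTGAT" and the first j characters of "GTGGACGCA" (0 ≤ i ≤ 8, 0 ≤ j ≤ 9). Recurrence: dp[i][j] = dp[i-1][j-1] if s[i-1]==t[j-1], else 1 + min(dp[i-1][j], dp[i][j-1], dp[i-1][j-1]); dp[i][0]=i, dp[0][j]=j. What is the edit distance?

   ''  G  T  G  G  A  C  G  C  A
''  0  1  2  3  4  5  6  7  8  9
 C  1  1  2  3  4  5  5  6  7  8
 C  2  2  2  3  4  5  5  6  6  7
 C  3  3  3  3  4  5  5  6  6  7
 G  4  3  4  3  3  4  5  5  6  7
 T  5  4  3  4  4  4  5  6  6  7
 G  6  5  4  3  4  5  5  5  6  7
 A  7  6  5  4  4  4  5  6  6  6
 T  8  7  6  5  5  5  5  6  7  7

7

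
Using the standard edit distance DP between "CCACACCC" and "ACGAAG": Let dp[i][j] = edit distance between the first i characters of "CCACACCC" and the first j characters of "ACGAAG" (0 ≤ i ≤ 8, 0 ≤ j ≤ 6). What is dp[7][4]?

5

   ''  A  C  G  A  A  G
''  0  1  2  3  4  5  6
 C  1  1  1  2  3  4  5
 C  2  2  1  2  3  4  5
 A  3  2  2  2  2  3  4
 C  4  3  2  3  3  3  4
 A  5  4  3  3  3  3  4
 C  6  5  4  4  4  4  4
 C  7  6  5  5  5  5  5
 C  8  7  6  6  6  6  6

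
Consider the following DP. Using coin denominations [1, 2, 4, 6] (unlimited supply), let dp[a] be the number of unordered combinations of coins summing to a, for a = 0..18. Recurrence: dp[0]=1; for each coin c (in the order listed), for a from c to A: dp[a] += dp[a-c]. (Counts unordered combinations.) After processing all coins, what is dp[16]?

41

after  coin     0     1     2     3     4     5     6     7     8     9    10    11    12    13    14    15    16    17    18
          1     1     1     1     1     1     1     1     1     1     1     1     1     1     1     1     1     1     1     1
          2     1     1     2     2     3     3     4     4     5     5     6     6     7     7     8     8     9     9    10
          4     1     1     2     2     4     4     6     6     9     9    12    12    16    16    20    20    25    25    30
          6     1     1     2     2     4     4     7     7    11    11    16    16    23    23    31    31    41    41    53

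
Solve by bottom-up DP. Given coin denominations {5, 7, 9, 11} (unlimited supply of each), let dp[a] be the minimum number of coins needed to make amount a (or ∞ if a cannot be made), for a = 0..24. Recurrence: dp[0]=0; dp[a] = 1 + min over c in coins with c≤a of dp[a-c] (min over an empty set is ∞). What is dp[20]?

2

 a  0  1  2  3  4  5  6  7  8  9 10 11 12 13 14 15 16 17 18 19 20 21 22 23 24
dp  0  -  -  -  -  1  -  1  -  1  2  1  2  -  2  3  2  3  2  3  2  3  2  3  4
(- denotes ∞ / unreachable)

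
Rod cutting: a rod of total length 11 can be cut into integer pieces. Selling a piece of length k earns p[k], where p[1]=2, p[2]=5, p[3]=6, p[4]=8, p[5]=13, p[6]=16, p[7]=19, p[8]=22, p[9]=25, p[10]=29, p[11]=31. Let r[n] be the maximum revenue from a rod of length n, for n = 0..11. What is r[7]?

19

   n    0    1    2    3    4    5    6    7    8    9   10   11
r[n]    0    2    5    7   10   13   16   19   22   25   29   31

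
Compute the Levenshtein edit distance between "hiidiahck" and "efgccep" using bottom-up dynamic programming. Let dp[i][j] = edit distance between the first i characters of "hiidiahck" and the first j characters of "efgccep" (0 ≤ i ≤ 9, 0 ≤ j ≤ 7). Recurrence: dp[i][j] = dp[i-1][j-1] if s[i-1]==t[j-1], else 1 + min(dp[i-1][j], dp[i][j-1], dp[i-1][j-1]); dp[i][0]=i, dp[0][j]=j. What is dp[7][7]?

7

   ''  e  f  g  c  c  e  p
''  0  1  2  3  4  5  6  7
 h  1  1  2  3  4  5  6  7
 i  2  2  2  3  4  5  6  7
 i  3  3  3  3  4  5  6  7
 d  4  4  4  4  4  5  6  7
 i  5  5  5  5  5  5  6  7
 a  6  6  6  6  6  6  6  7
 h  7  7  7  7  7  7  7  7
 c  8  8  8  8  7  7  8  8
 k  9  9  9  9  8  8  8  9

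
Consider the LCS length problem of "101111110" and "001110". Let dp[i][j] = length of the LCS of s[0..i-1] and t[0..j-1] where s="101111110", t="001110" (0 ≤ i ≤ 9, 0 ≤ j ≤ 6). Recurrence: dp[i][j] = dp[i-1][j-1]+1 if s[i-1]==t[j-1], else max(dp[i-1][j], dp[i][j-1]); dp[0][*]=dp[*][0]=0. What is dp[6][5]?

   ''  0  0  1  1  1  0
''  0  0  0  0  0  0  0
 1  0  0  0  1  1  1  1
 0  0  1  1  1  1  1  2
 1  0  1  1  2  2  2  2
 1  0  1  1  2  3  3  3
 1  0  1  1  2  3  4  4
 1  0  1  1  2  3  4  4
 1  0  1  1  2  3  4  4
 1  0  1  1  2  3  4  4
 0  0  1  2  2  3  4  5

4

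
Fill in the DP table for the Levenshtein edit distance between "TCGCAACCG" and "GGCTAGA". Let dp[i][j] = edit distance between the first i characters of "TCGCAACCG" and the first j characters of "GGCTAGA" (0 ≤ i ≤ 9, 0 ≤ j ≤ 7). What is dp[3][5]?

4

   ''  G  G  C  T  A  G  A
''  0  1  2  3  4  5  6  7
 T  1  1  2  3  3  4  5  6
 C  2  2  2  2  3  4  5  6
 G  3  2  2  3  3  4  4  5
 C  4  3  3  2  3  4  5  5
 A  5  4  4  3  3  3  4  5
 A  6  5  5  4  4  3  4  4
 C  7  6  6  5  5  4  4  5
 C  8  7  7  6  6  5  5  5
 G  9  8  7  7  7  6  5  6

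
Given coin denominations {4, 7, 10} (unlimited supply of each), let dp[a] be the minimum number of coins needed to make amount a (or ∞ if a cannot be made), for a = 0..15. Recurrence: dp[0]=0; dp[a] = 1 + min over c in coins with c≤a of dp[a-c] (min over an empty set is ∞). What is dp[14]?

 a  0  1  2  3  4  5  6  7  8  9 10 11 12 13 14 15
dp  0  -  -  -  1  -  -  1  2  -  1  2  3  -  2  3
(- denotes ∞ / unreachable)

2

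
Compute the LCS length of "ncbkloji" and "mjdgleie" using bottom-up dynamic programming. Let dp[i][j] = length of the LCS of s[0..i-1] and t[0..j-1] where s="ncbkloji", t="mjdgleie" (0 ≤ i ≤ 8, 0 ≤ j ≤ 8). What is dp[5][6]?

   ''  m  j  d  g  l  e  i  e
''  0  0  0  0  0  0  0  0  0
 n  0  0  0  0  0  0  0  0  0
 c  0  0  0  0  0  0  0  0  0
 b  0  0  0  0  0  0  0  0  0
 k  0  0  0  0  0  0  0  0  0
 l  0  0  0  0  0  1  1  1  1
 o  0  0  0  0  0  1  1  1  1
 j  0  0  1  1  1  1  1  1  1
 i  0  0  1  1  1  1  1  2  2

1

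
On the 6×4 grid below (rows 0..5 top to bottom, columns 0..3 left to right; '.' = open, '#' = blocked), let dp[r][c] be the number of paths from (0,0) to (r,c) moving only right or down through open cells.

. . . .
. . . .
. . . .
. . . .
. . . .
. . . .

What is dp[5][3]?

56

r\c   0   1   2   3
  0   1   1   1   1
  1   1   2   3   4
  2   1   3   6  10
  3   1   4  10  20
  4   1   5  15  35
  5   1   6  21  56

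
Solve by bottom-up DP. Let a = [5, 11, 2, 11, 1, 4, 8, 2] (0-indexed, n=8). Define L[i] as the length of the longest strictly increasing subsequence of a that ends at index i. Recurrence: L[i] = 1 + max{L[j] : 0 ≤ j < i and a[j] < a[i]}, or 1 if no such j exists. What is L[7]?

2

   i    0    1    2    3    4    5    6    7
a[i]    5   11    2   11    1    4    8    2
L[i]    1    2    1    2    1    2    3    2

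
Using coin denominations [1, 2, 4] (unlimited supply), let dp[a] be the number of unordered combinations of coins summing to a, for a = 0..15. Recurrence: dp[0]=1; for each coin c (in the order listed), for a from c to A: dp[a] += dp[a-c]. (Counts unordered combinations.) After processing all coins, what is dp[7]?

after  coin     0     1     2     3     4     5     6     7     8     9    10    11    12    13    14    15
          1     1     1     1     1     1     1     1     1     1     1     1     1     1     1     1     1
          2     1     1     2     2     3     3     4     4     5     5     6     6     7     7     8     8
          4     1     1     2     2     4     4     6     6     9     9    12    12    16    16    20    20

6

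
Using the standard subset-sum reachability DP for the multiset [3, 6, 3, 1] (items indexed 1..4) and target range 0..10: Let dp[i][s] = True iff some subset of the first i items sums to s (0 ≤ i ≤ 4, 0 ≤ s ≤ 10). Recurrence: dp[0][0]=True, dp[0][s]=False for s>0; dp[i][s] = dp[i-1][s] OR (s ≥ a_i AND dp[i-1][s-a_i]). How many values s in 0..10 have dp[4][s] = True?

i\s   0   1   2   3   4   5   6   7   8   9  10
  0   T   F   F   F   F   F   F   F   F   F   F
  1   T   F   F   T   F   F   F   F   F   F   F
  2   T   F   F   T   F   F   T   F   F   T   F
  3   T   F   F   T   F   F   T   F   F   T   F
  4   T   T   F   T   T   F   T   T   F   T   T

8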